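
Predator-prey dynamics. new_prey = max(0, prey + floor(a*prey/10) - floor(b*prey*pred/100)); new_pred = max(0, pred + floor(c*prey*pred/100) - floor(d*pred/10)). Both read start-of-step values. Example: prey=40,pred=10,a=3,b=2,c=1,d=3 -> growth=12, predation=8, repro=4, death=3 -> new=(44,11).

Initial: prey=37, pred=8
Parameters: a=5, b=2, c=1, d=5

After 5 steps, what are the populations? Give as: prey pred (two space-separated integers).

Step 1: prey: 37+18-5=50; pred: 8+2-4=6
Step 2: prey: 50+25-6=69; pred: 6+3-3=6
Step 3: prey: 69+34-8=95; pred: 6+4-3=7
Step 4: prey: 95+47-13=129; pred: 7+6-3=10
Step 5: prey: 129+64-25=168; pred: 10+12-5=17

Answer: 168 17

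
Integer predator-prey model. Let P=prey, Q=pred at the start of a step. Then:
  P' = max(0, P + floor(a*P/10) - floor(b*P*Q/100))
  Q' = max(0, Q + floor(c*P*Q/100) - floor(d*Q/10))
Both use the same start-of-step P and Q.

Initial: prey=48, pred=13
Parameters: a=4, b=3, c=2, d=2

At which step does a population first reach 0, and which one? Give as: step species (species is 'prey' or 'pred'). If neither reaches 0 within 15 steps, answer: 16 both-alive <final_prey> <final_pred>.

Answer: 4 prey

Derivation:
Step 1: prey: 48+19-18=49; pred: 13+12-2=23
Step 2: prey: 49+19-33=35; pred: 23+22-4=41
Step 3: prey: 35+14-43=6; pred: 41+28-8=61
Step 4: prey: 6+2-10=0; pred: 61+7-12=56
First extinction: prey at step 4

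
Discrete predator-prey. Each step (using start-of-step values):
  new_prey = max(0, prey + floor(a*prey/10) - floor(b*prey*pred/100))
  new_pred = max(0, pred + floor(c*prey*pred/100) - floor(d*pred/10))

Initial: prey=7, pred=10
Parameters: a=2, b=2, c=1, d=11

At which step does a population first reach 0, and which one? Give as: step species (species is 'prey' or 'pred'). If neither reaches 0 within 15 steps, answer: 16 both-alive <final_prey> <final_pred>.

Step 1: prey: 7+1-1=7; pred: 10+0-11=0
First extinction: pred at step 1

Answer: 1 pred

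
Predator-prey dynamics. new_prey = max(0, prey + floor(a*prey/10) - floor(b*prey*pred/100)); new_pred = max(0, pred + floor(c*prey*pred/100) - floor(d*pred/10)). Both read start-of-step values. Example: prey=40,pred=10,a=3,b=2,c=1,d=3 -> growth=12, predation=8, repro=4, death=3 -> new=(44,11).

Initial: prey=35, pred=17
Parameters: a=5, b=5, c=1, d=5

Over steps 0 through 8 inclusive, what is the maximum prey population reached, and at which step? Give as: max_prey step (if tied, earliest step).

Answer: 86 8

Derivation:
Step 1: prey: 35+17-29=23; pred: 17+5-8=14
Step 2: prey: 23+11-16=18; pred: 14+3-7=10
Step 3: prey: 18+9-9=18; pred: 10+1-5=6
Step 4: prey: 18+9-5=22; pred: 6+1-3=4
Step 5: prey: 22+11-4=29; pred: 4+0-2=2
Step 6: prey: 29+14-2=41; pred: 2+0-1=1
Step 7: prey: 41+20-2=59; pred: 1+0-0=1
Step 8: prey: 59+29-2=86; pred: 1+0-0=1
Max prey = 86 at step 8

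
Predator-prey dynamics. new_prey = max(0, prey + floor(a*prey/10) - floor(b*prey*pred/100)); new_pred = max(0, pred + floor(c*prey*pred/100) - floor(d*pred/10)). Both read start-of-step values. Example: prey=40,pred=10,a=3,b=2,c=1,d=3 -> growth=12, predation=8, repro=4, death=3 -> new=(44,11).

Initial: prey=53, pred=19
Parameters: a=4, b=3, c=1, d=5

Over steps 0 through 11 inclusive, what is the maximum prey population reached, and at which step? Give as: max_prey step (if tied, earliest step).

Step 1: prey: 53+21-30=44; pred: 19+10-9=20
Step 2: prey: 44+17-26=35; pred: 20+8-10=18
Step 3: prey: 35+14-18=31; pred: 18+6-9=15
Step 4: prey: 31+12-13=30; pred: 15+4-7=12
Step 5: prey: 30+12-10=32; pred: 12+3-6=9
Step 6: prey: 32+12-8=36; pred: 9+2-4=7
Step 7: prey: 36+14-7=43; pred: 7+2-3=6
Step 8: prey: 43+17-7=53; pred: 6+2-3=5
Step 9: prey: 53+21-7=67; pred: 5+2-2=5
Step 10: prey: 67+26-10=83; pred: 5+3-2=6
Step 11: prey: 83+33-14=102; pred: 6+4-3=7
Max prey = 102 at step 11

Answer: 102 11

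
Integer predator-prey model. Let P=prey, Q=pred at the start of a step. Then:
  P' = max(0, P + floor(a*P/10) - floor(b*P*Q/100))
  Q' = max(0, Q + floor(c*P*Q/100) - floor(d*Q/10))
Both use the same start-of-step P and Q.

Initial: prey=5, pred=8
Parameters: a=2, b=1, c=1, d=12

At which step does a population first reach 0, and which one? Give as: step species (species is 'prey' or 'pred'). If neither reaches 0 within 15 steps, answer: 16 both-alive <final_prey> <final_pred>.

Step 1: prey: 5+1-0=6; pred: 8+0-9=0
First extinction: pred at step 1

Answer: 1 pred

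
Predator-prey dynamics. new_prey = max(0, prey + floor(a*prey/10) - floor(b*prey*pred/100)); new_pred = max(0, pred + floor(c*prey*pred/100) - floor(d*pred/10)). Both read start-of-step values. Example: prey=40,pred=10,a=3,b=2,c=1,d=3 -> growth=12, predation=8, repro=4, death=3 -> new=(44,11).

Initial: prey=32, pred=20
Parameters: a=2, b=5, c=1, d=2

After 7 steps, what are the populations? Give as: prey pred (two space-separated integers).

Step 1: prey: 32+6-32=6; pred: 20+6-4=22
Step 2: prey: 6+1-6=1; pred: 22+1-4=19
Step 3: prey: 1+0-0=1; pred: 19+0-3=16
Step 4: prey: 1+0-0=1; pred: 16+0-3=13
Step 5: prey: 1+0-0=1; pred: 13+0-2=11
Step 6: prey: 1+0-0=1; pred: 11+0-2=9
Step 7: prey: 1+0-0=1; pred: 9+0-1=8

Answer: 1 8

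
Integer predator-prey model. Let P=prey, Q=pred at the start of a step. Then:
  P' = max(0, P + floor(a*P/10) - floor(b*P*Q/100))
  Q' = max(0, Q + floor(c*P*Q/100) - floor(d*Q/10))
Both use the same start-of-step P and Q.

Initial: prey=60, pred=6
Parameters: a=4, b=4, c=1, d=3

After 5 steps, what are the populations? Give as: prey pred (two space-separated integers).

Answer: 27 29

Derivation:
Step 1: prey: 60+24-14=70; pred: 6+3-1=8
Step 2: prey: 70+28-22=76; pred: 8+5-2=11
Step 3: prey: 76+30-33=73; pred: 11+8-3=16
Step 4: prey: 73+29-46=56; pred: 16+11-4=23
Step 5: prey: 56+22-51=27; pred: 23+12-6=29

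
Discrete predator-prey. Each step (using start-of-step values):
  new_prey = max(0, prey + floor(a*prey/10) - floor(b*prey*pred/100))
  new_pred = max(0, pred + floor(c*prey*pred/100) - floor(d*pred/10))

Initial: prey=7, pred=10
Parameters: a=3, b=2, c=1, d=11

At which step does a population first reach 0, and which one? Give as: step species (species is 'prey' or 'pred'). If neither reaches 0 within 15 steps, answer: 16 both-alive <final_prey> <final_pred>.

Answer: 1 pred

Derivation:
Step 1: prey: 7+2-1=8; pred: 10+0-11=0
First extinction: pred at step 1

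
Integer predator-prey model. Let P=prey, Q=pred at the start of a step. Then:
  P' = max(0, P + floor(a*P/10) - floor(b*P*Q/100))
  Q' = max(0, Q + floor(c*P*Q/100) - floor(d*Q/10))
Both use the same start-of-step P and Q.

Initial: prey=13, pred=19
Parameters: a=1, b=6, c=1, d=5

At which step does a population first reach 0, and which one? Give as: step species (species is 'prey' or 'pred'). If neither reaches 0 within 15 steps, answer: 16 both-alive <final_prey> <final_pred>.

Step 1: prey: 13+1-14=0; pred: 19+2-9=12
First extinction: prey at step 1

Answer: 1 prey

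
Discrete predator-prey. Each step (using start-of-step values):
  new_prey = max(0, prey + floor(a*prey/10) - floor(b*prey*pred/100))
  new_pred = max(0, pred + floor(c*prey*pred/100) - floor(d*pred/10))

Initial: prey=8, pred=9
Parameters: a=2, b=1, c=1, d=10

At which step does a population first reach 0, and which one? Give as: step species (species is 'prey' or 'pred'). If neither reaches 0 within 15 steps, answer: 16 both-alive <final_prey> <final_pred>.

Step 1: prey: 8+1-0=9; pred: 9+0-9=0
First extinction: pred at step 1

Answer: 1 pred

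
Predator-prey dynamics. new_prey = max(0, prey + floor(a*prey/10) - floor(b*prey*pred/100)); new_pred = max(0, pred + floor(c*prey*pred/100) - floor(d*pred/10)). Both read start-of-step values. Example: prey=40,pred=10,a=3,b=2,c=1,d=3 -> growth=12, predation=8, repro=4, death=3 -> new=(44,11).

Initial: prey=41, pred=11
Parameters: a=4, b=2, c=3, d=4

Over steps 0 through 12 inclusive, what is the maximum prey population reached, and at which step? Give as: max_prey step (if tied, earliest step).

Answer: 48 1

Derivation:
Step 1: prey: 41+16-9=48; pred: 11+13-4=20
Step 2: prey: 48+19-19=48; pred: 20+28-8=40
Step 3: prey: 48+19-38=29; pred: 40+57-16=81
Step 4: prey: 29+11-46=0; pred: 81+70-32=119
Step 5: prey: 0+0-0=0; pred: 119+0-47=72
Step 6: prey: 0+0-0=0; pred: 72+0-28=44
Step 7: prey: 0+0-0=0; pred: 44+0-17=27
Step 8: prey: 0+0-0=0; pred: 27+0-10=17
Step 9: prey: 0+0-0=0; pred: 17+0-6=11
Step 10: prey: 0+0-0=0; pred: 11+0-4=7
Step 11: prey: 0+0-0=0; pred: 7+0-2=5
Step 12: prey: 0+0-0=0; pred: 5+0-2=3
Max prey = 48 at step 1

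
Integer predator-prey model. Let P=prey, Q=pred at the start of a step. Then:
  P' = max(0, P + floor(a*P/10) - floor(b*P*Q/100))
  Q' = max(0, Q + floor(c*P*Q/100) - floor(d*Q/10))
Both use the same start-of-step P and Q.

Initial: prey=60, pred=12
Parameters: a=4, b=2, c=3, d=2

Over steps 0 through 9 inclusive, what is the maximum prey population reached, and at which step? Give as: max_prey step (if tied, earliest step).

Step 1: prey: 60+24-14=70; pred: 12+21-2=31
Step 2: prey: 70+28-43=55; pred: 31+65-6=90
Step 3: prey: 55+22-99=0; pred: 90+148-18=220
Step 4: prey: 0+0-0=0; pred: 220+0-44=176
Step 5: prey: 0+0-0=0; pred: 176+0-35=141
Step 6: prey: 0+0-0=0; pred: 141+0-28=113
Step 7: prey: 0+0-0=0; pred: 113+0-22=91
Step 8: prey: 0+0-0=0; pred: 91+0-18=73
Step 9: prey: 0+0-0=0; pred: 73+0-14=59
Max prey = 70 at step 1

Answer: 70 1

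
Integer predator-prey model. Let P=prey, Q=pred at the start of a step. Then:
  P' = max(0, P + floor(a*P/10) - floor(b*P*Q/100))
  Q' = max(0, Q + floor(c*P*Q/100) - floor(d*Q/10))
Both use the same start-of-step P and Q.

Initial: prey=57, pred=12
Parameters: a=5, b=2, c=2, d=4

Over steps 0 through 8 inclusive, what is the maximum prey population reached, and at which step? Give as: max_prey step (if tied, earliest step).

Answer: 78 2

Derivation:
Step 1: prey: 57+28-13=72; pred: 12+13-4=21
Step 2: prey: 72+36-30=78; pred: 21+30-8=43
Step 3: prey: 78+39-67=50; pred: 43+67-17=93
Step 4: prey: 50+25-93=0; pred: 93+93-37=149
Step 5: prey: 0+0-0=0; pred: 149+0-59=90
Step 6: prey: 0+0-0=0; pred: 90+0-36=54
Step 7: prey: 0+0-0=0; pred: 54+0-21=33
Step 8: prey: 0+0-0=0; pred: 33+0-13=20
Max prey = 78 at step 2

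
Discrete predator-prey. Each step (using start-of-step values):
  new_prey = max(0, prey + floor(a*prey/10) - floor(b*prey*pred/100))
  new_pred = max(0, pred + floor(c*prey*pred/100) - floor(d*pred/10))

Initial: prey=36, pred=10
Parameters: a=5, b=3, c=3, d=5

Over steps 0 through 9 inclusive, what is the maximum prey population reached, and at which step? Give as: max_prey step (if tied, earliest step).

Answer: 47 2

Derivation:
Step 1: prey: 36+18-10=44; pred: 10+10-5=15
Step 2: prey: 44+22-19=47; pred: 15+19-7=27
Step 3: prey: 47+23-38=32; pred: 27+38-13=52
Step 4: prey: 32+16-49=0; pred: 52+49-26=75
Step 5: prey: 0+0-0=0; pred: 75+0-37=38
Step 6: prey: 0+0-0=0; pred: 38+0-19=19
Step 7: prey: 0+0-0=0; pred: 19+0-9=10
Step 8: prey: 0+0-0=0; pred: 10+0-5=5
Step 9: prey: 0+0-0=0; pred: 5+0-2=3
Max prey = 47 at step 2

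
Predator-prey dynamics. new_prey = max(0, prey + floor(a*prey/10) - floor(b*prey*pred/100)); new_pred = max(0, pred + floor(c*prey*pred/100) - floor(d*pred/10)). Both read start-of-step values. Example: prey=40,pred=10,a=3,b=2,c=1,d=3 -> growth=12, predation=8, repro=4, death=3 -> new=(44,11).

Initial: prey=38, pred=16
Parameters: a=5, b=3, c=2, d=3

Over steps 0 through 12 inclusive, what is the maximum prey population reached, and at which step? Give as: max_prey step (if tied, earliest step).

Step 1: prey: 38+19-18=39; pred: 16+12-4=24
Step 2: prey: 39+19-28=30; pred: 24+18-7=35
Step 3: prey: 30+15-31=14; pred: 35+21-10=46
Step 4: prey: 14+7-19=2; pred: 46+12-13=45
Step 5: prey: 2+1-2=1; pred: 45+1-13=33
Step 6: prey: 1+0-0=1; pred: 33+0-9=24
Step 7: prey: 1+0-0=1; pred: 24+0-7=17
Step 8: prey: 1+0-0=1; pred: 17+0-5=12
Step 9: prey: 1+0-0=1; pred: 12+0-3=9
Step 10: prey: 1+0-0=1; pred: 9+0-2=7
Step 11: prey: 1+0-0=1; pred: 7+0-2=5
Step 12: prey: 1+0-0=1; pred: 5+0-1=4
Max prey = 39 at step 1

Answer: 39 1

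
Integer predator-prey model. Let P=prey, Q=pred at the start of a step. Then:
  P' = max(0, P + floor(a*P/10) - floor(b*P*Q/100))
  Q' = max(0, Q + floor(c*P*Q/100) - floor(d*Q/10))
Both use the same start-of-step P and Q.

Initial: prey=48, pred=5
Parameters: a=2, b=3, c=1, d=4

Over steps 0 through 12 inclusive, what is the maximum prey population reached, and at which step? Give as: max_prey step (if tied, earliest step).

Step 1: prey: 48+9-7=50; pred: 5+2-2=5
Step 2: prey: 50+10-7=53; pred: 5+2-2=5
Step 3: prey: 53+10-7=56; pred: 5+2-2=5
Step 4: prey: 56+11-8=59; pred: 5+2-2=5
Step 5: prey: 59+11-8=62; pred: 5+2-2=5
Step 6: prey: 62+12-9=65; pred: 5+3-2=6
Step 7: prey: 65+13-11=67; pred: 6+3-2=7
Step 8: prey: 67+13-14=66; pred: 7+4-2=9
Step 9: prey: 66+13-17=62; pred: 9+5-3=11
Step 10: prey: 62+12-20=54; pred: 11+6-4=13
Step 11: prey: 54+10-21=43; pred: 13+7-5=15
Step 12: prey: 43+8-19=32; pred: 15+6-6=15
Max prey = 67 at step 7

Answer: 67 7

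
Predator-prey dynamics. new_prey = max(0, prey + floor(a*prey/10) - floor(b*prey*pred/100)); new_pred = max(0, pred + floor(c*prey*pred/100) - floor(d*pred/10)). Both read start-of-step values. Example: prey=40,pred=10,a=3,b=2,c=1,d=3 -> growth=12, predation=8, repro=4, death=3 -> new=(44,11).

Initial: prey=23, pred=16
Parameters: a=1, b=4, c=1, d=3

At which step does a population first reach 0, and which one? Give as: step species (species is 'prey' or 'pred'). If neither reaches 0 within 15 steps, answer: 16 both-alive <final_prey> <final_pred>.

Answer: 16 both-alive 3 3

Derivation:
Step 1: prey: 23+2-14=11; pred: 16+3-4=15
Step 2: prey: 11+1-6=6; pred: 15+1-4=12
Step 3: prey: 6+0-2=4; pred: 12+0-3=9
Step 4: prey: 4+0-1=3; pred: 9+0-2=7
Step 5: prey: 3+0-0=3; pred: 7+0-2=5
Step 6: prey: 3+0-0=3; pred: 5+0-1=4
Step 7: prey: 3+0-0=3; pred: 4+0-1=3
Step 8: prey: 3+0-0=3; pred: 3+0-0=3
Steps 9-15: state stable at prey=3, pred=3 (no change)
No extinction within 15 steps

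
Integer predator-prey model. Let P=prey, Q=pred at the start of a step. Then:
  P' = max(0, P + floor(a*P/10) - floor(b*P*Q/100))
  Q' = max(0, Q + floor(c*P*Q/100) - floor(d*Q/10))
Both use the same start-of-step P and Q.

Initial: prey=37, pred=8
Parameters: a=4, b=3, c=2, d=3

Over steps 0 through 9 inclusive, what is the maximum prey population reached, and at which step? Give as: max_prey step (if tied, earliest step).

Answer: 46 2

Derivation:
Step 1: prey: 37+14-8=43; pred: 8+5-2=11
Step 2: prey: 43+17-14=46; pred: 11+9-3=17
Step 3: prey: 46+18-23=41; pred: 17+15-5=27
Step 4: prey: 41+16-33=24; pred: 27+22-8=41
Step 5: prey: 24+9-29=4; pred: 41+19-12=48
Step 6: prey: 4+1-5=0; pred: 48+3-14=37
Step 7: prey: 0+0-0=0; pred: 37+0-11=26
Step 8: prey: 0+0-0=0; pred: 26+0-7=19
Step 9: prey: 0+0-0=0; pred: 19+0-5=14
Max prey = 46 at step 2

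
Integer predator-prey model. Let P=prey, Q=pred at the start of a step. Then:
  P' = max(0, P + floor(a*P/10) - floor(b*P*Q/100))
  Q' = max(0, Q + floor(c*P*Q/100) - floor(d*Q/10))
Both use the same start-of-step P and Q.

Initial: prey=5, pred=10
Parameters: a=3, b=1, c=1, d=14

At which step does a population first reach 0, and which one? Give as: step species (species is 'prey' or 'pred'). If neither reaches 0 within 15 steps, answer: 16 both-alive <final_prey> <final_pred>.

Step 1: prey: 5+1-0=6; pred: 10+0-14=0
First extinction: pred at step 1

Answer: 1 pred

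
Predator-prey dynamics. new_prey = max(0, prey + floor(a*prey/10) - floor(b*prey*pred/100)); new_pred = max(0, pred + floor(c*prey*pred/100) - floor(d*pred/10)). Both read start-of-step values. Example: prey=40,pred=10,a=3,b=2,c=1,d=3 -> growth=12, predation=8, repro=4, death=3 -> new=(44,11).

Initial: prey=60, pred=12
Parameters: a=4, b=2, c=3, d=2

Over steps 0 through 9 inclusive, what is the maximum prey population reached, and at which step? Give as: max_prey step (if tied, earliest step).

Step 1: prey: 60+24-14=70; pred: 12+21-2=31
Step 2: prey: 70+28-43=55; pred: 31+65-6=90
Step 3: prey: 55+22-99=0; pred: 90+148-18=220
Step 4: prey: 0+0-0=0; pred: 220+0-44=176
Step 5: prey: 0+0-0=0; pred: 176+0-35=141
Step 6: prey: 0+0-0=0; pred: 141+0-28=113
Step 7: prey: 0+0-0=0; pred: 113+0-22=91
Step 8: prey: 0+0-0=0; pred: 91+0-18=73
Step 9: prey: 0+0-0=0; pred: 73+0-14=59
Max prey = 70 at step 1

Answer: 70 1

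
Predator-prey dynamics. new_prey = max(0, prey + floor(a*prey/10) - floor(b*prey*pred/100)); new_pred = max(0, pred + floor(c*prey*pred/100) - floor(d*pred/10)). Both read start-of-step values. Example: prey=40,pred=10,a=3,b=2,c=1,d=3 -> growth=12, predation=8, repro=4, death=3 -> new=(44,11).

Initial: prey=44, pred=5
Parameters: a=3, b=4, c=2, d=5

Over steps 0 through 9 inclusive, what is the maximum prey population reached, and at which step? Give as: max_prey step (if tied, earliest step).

Answer: 50 2

Derivation:
Step 1: prey: 44+13-8=49; pred: 5+4-2=7
Step 2: prey: 49+14-13=50; pred: 7+6-3=10
Step 3: prey: 50+15-20=45; pred: 10+10-5=15
Step 4: prey: 45+13-27=31; pred: 15+13-7=21
Step 5: prey: 31+9-26=14; pred: 21+13-10=24
Step 6: prey: 14+4-13=5; pred: 24+6-12=18
Step 7: prey: 5+1-3=3; pred: 18+1-9=10
Step 8: prey: 3+0-1=2; pred: 10+0-5=5
Step 9: prey: 2+0-0=2; pred: 5+0-2=3
Max prey = 50 at step 2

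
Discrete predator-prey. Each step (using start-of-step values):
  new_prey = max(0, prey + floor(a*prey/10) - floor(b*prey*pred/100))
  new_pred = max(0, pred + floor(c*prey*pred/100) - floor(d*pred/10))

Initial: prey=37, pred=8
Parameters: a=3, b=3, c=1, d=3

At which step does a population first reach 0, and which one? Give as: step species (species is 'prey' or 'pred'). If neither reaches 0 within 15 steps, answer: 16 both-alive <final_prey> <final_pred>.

Step 1: prey: 37+11-8=40; pred: 8+2-2=8
Step 2: prey: 40+12-9=43; pred: 8+3-2=9
Step 3: prey: 43+12-11=44; pred: 9+3-2=10
Step 4: prey: 44+13-13=44; pred: 10+4-3=11
Step 5: prey: 44+13-14=43; pred: 11+4-3=12
Step 6: prey: 43+12-15=40; pred: 12+5-3=14
Step 7: prey: 40+12-16=36; pred: 14+5-4=15
Step 8: prey: 36+10-16=30; pred: 15+5-4=16
Step 9: prey: 30+9-14=25; pred: 16+4-4=16
Step 10: prey: 25+7-12=20; pred: 16+4-4=16
Step 11: prey: 20+6-9=17; pred: 16+3-4=15
Step 12: prey: 17+5-7=15; pred: 15+2-4=13
Step 13: prey: 15+4-5=14; pred: 13+1-3=11
Step 14: prey: 14+4-4=14; pred: 11+1-3=9
Step 15: prey: 14+4-3=15; pred: 9+1-2=8
No extinction within 15 steps

Answer: 16 both-alive 15 8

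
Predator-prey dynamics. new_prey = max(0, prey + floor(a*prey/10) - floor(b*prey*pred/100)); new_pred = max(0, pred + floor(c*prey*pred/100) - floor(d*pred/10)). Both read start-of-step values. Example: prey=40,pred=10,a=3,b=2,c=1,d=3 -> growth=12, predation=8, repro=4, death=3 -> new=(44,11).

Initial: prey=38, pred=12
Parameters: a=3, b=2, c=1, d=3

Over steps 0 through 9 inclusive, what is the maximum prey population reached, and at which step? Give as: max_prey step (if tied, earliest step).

Answer: 42 2

Derivation:
Step 1: prey: 38+11-9=40; pred: 12+4-3=13
Step 2: prey: 40+12-10=42; pred: 13+5-3=15
Step 3: prey: 42+12-12=42; pred: 15+6-4=17
Step 4: prey: 42+12-14=40; pred: 17+7-5=19
Step 5: prey: 40+12-15=37; pred: 19+7-5=21
Step 6: prey: 37+11-15=33; pred: 21+7-6=22
Step 7: prey: 33+9-14=28; pred: 22+7-6=23
Step 8: prey: 28+8-12=24; pred: 23+6-6=23
Step 9: prey: 24+7-11=20; pred: 23+5-6=22
Max prey = 42 at step 2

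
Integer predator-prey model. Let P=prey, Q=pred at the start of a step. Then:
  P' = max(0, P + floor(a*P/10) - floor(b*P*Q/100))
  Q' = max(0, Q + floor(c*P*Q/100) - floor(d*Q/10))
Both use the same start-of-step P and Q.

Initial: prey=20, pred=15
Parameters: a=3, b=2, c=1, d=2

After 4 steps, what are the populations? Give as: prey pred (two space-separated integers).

Step 1: prey: 20+6-6=20; pred: 15+3-3=15
Step 2: prey: 20+6-6=20; pred: 15+3-3=15
Step 3: prey: 20+6-6=20; pred: 15+3-3=15
Step 4: prey: 20+6-6=20; pred: 15+3-3=15

Answer: 20 15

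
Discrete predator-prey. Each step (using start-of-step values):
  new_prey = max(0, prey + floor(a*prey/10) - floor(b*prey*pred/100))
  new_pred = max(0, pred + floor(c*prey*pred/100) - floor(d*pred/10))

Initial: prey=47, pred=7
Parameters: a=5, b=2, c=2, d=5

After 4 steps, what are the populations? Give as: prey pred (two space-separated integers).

Step 1: prey: 47+23-6=64; pred: 7+6-3=10
Step 2: prey: 64+32-12=84; pred: 10+12-5=17
Step 3: prey: 84+42-28=98; pred: 17+28-8=37
Step 4: prey: 98+49-72=75; pred: 37+72-18=91

Answer: 75 91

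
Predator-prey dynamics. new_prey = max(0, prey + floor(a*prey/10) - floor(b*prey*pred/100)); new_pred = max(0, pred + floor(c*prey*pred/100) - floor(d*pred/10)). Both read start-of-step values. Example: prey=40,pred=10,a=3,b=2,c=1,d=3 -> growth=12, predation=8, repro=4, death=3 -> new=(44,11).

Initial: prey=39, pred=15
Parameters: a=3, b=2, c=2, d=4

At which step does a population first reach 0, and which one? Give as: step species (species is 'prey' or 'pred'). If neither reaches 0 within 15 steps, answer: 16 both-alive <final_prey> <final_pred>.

Step 1: prey: 39+11-11=39; pred: 15+11-6=20
Step 2: prey: 39+11-15=35; pred: 20+15-8=27
Step 3: prey: 35+10-18=27; pred: 27+18-10=35
Step 4: prey: 27+8-18=17; pred: 35+18-14=39
Step 5: prey: 17+5-13=9; pred: 39+13-15=37
Step 6: prey: 9+2-6=5; pred: 37+6-14=29
Step 7: prey: 5+1-2=4; pred: 29+2-11=20
Step 8: prey: 4+1-1=4; pred: 20+1-8=13
Step 9: prey: 4+1-1=4; pred: 13+1-5=9
Step 10: prey: 4+1-0=5; pred: 9+0-3=6
Step 11: prey: 5+1-0=6; pred: 6+0-2=4
Step 12: prey: 6+1-0=7; pred: 4+0-1=3
Step 13: prey: 7+2-0=9; pred: 3+0-1=2
Step 14: prey: 9+2-0=11; pred: 2+0-0=2
Step 15: prey: 11+3-0=14; pred: 2+0-0=2
No extinction within 15 steps

Answer: 16 both-alive 14 2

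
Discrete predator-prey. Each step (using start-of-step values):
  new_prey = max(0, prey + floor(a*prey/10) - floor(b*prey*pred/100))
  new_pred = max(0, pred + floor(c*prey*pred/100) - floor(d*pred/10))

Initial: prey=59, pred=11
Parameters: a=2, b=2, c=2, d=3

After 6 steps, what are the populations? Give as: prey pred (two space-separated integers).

Answer: 0 33

Derivation:
Step 1: prey: 59+11-12=58; pred: 11+12-3=20
Step 2: prey: 58+11-23=46; pred: 20+23-6=37
Step 3: prey: 46+9-34=21; pred: 37+34-11=60
Step 4: prey: 21+4-25=0; pred: 60+25-18=67
Step 5: prey: 0+0-0=0; pred: 67+0-20=47
Step 6: prey: 0+0-0=0; pred: 47+0-14=33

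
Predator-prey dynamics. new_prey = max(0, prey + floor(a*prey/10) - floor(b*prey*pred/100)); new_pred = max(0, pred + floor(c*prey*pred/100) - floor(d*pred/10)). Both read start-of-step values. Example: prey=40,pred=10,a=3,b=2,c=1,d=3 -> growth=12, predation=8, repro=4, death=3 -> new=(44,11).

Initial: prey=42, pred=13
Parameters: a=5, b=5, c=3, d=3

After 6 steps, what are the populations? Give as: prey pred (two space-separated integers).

Step 1: prey: 42+21-27=36; pred: 13+16-3=26
Step 2: prey: 36+18-46=8; pred: 26+28-7=47
Step 3: prey: 8+4-18=0; pred: 47+11-14=44
Step 4: prey: 0+0-0=0; pred: 44+0-13=31
Step 5: prey: 0+0-0=0; pred: 31+0-9=22
Step 6: prey: 0+0-0=0; pred: 22+0-6=16

Answer: 0 16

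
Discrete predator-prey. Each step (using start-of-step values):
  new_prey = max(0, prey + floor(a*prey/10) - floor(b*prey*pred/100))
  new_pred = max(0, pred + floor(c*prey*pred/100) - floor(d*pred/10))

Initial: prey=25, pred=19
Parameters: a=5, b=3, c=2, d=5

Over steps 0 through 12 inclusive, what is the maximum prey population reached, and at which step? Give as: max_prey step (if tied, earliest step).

Step 1: prey: 25+12-14=23; pred: 19+9-9=19
Step 2: prey: 23+11-13=21; pred: 19+8-9=18
Step 3: prey: 21+10-11=20; pred: 18+7-9=16
Step 4: prey: 20+10-9=21; pred: 16+6-8=14
Step 5: prey: 21+10-8=23; pred: 14+5-7=12
Step 6: prey: 23+11-8=26; pred: 12+5-6=11
Step 7: prey: 26+13-8=31; pred: 11+5-5=11
Step 8: prey: 31+15-10=36; pred: 11+6-5=12
Step 9: prey: 36+18-12=42; pred: 12+8-6=14
Step 10: prey: 42+21-17=46; pred: 14+11-7=18
Step 11: prey: 46+23-24=45; pred: 18+16-9=25
Step 12: prey: 45+22-33=34; pred: 25+22-12=35
Max prey = 46 at step 10

Answer: 46 10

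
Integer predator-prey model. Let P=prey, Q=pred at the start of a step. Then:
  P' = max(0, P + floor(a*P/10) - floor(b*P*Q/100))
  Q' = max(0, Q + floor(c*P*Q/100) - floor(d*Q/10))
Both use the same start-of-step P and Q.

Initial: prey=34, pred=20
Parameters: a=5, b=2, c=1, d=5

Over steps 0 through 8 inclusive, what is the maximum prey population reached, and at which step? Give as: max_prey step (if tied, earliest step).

Answer: 106 7

Derivation:
Step 1: prey: 34+17-13=38; pred: 20+6-10=16
Step 2: prey: 38+19-12=45; pred: 16+6-8=14
Step 3: prey: 45+22-12=55; pred: 14+6-7=13
Step 4: prey: 55+27-14=68; pred: 13+7-6=14
Step 5: prey: 68+34-19=83; pred: 14+9-7=16
Step 6: prey: 83+41-26=98; pred: 16+13-8=21
Step 7: prey: 98+49-41=106; pred: 21+20-10=31
Step 8: prey: 106+53-65=94; pred: 31+32-15=48
Max prey = 106 at step 7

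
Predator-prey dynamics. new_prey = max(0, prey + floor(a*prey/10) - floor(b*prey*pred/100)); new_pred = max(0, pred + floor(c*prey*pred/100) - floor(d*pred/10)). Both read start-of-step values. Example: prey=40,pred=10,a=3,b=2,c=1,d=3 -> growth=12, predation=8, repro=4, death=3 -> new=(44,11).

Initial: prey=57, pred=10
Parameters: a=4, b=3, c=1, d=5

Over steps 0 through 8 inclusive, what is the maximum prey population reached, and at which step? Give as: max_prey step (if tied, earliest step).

Answer: 74 4

Derivation:
Step 1: prey: 57+22-17=62; pred: 10+5-5=10
Step 2: prey: 62+24-18=68; pred: 10+6-5=11
Step 3: prey: 68+27-22=73; pred: 11+7-5=13
Step 4: prey: 73+29-28=74; pred: 13+9-6=16
Step 5: prey: 74+29-35=68; pred: 16+11-8=19
Step 6: prey: 68+27-38=57; pred: 19+12-9=22
Step 7: prey: 57+22-37=42; pred: 22+12-11=23
Step 8: prey: 42+16-28=30; pred: 23+9-11=21
Max prey = 74 at step 4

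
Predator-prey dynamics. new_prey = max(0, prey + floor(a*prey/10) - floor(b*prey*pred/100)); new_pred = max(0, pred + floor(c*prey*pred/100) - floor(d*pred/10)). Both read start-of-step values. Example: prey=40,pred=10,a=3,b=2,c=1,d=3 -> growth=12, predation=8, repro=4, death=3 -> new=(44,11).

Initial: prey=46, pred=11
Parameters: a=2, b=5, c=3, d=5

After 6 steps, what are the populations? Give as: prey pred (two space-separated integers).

Answer: 0 3

Derivation:
Step 1: prey: 46+9-25=30; pred: 11+15-5=21
Step 2: prey: 30+6-31=5; pred: 21+18-10=29
Step 3: prey: 5+1-7=0; pred: 29+4-14=19
Step 4: prey: 0+0-0=0; pred: 19+0-9=10
Step 5: prey: 0+0-0=0; pred: 10+0-5=5
Step 6: prey: 0+0-0=0; pred: 5+0-2=3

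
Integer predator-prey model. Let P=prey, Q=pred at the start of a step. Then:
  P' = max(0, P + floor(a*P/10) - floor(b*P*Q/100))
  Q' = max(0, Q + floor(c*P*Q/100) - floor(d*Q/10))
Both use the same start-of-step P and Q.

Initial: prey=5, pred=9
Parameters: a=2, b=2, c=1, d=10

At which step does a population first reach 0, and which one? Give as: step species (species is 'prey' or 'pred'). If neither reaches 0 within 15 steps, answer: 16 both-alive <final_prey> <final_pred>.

Step 1: prey: 5+1-0=6; pred: 9+0-9=0
First extinction: pred at step 1

Answer: 1 pred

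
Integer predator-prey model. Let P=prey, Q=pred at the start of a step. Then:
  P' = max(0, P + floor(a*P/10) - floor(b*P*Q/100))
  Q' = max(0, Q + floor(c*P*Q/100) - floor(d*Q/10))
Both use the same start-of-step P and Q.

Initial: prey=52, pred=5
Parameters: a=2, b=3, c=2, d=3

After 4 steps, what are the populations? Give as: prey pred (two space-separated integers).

Step 1: prey: 52+10-7=55; pred: 5+5-1=9
Step 2: prey: 55+11-14=52; pred: 9+9-2=16
Step 3: prey: 52+10-24=38; pred: 16+16-4=28
Step 4: prey: 38+7-31=14; pred: 28+21-8=41

Answer: 14 41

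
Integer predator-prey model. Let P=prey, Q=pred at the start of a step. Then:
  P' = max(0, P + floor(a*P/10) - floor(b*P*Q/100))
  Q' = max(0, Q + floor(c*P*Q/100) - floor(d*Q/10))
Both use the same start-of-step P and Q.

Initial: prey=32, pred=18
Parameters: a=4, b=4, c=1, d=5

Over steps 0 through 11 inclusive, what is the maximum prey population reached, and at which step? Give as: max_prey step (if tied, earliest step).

Step 1: prey: 32+12-23=21; pred: 18+5-9=14
Step 2: prey: 21+8-11=18; pred: 14+2-7=9
Step 3: prey: 18+7-6=19; pred: 9+1-4=6
Step 4: prey: 19+7-4=22; pred: 6+1-3=4
Step 5: prey: 22+8-3=27; pred: 4+0-2=2
Step 6: prey: 27+10-2=35; pred: 2+0-1=1
Step 7: prey: 35+14-1=48; pred: 1+0-0=1
Step 8: prey: 48+19-1=66; pred: 1+0-0=1
Step 9: prey: 66+26-2=90; pred: 1+0-0=1
Step 10: prey: 90+36-3=123; pred: 1+0-0=1
Step 11: prey: 123+49-4=168; pred: 1+1-0=2
Max prey = 168 at step 11

Answer: 168 11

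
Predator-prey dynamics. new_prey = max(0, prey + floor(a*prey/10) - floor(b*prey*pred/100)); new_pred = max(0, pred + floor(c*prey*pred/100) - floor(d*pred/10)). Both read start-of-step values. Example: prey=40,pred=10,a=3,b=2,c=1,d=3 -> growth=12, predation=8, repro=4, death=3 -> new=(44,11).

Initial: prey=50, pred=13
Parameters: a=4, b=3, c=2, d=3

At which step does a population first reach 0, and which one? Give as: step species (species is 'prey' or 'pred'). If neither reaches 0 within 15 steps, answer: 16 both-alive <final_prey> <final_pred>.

Step 1: prey: 50+20-19=51; pred: 13+13-3=23
Step 2: prey: 51+20-35=36; pred: 23+23-6=40
Step 3: prey: 36+14-43=7; pred: 40+28-12=56
Step 4: prey: 7+2-11=0; pred: 56+7-16=47
First extinction: prey at step 4

Answer: 4 prey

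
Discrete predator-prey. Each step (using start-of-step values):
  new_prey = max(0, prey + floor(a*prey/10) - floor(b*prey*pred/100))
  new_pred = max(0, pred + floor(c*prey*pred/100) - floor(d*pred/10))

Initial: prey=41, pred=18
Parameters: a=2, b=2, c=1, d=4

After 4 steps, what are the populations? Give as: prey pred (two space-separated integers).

Step 1: prey: 41+8-14=35; pred: 18+7-7=18
Step 2: prey: 35+7-12=30; pred: 18+6-7=17
Step 3: prey: 30+6-10=26; pred: 17+5-6=16
Step 4: prey: 26+5-8=23; pred: 16+4-6=14

Answer: 23 14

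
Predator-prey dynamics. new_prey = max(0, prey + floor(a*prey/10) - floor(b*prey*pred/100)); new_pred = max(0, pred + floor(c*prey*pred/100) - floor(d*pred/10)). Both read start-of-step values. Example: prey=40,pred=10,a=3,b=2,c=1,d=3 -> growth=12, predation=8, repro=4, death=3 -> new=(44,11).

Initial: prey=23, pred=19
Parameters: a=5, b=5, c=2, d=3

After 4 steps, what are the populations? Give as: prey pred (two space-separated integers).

Answer: 2 12

Derivation:
Step 1: prey: 23+11-21=13; pred: 19+8-5=22
Step 2: prey: 13+6-14=5; pred: 22+5-6=21
Step 3: prey: 5+2-5=2; pred: 21+2-6=17
Step 4: prey: 2+1-1=2; pred: 17+0-5=12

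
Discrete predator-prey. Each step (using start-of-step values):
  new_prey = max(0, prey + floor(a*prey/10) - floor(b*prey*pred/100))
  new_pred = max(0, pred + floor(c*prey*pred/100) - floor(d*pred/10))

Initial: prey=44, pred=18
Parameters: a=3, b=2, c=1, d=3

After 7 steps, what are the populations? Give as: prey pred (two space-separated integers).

Step 1: prey: 44+13-15=42; pred: 18+7-5=20
Step 2: prey: 42+12-16=38; pred: 20+8-6=22
Step 3: prey: 38+11-16=33; pred: 22+8-6=24
Step 4: prey: 33+9-15=27; pred: 24+7-7=24
Step 5: prey: 27+8-12=23; pred: 24+6-7=23
Step 6: prey: 23+6-10=19; pred: 23+5-6=22
Step 7: prey: 19+5-8=16; pred: 22+4-6=20

Answer: 16 20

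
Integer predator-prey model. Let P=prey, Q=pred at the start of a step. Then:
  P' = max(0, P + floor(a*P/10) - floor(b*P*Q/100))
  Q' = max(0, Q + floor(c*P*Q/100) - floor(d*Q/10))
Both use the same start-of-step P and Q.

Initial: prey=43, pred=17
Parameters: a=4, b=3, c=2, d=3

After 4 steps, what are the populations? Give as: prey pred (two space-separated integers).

Answer: 1 37

Derivation:
Step 1: prey: 43+17-21=39; pred: 17+14-5=26
Step 2: prey: 39+15-30=24; pred: 26+20-7=39
Step 3: prey: 24+9-28=5; pred: 39+18-11=46
Step 4: prey: 5+2-6=1; pred: 46+4-13=37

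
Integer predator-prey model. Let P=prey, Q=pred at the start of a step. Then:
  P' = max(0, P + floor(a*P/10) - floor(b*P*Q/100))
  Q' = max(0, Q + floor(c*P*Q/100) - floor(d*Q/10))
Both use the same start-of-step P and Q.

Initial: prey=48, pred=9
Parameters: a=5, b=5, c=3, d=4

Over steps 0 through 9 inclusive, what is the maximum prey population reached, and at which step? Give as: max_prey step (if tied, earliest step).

Step 1: prey: 48+24-21=51; pred: 9+12-3=18
Step 2: prey: 51+25-45=31; pred: 18+27-7=38
Step 3: prey: 31+15-58=0; pred: 38+35-15=58
Step 4: prey: 0+0-0=0; pred: 58+0-23=35
Step 5: prey: 0+0-0=0; pred: 35+0-14=21
Step 6: prey: 0+0-0=0; pred: 21+0-8=13
Step 7: prey: 0+0-0=0; pred: 13+0-5=8
Step 8: prey: 0+0-0=0; pred: 8+0-3=5
Step 9: prey: 0+0-0=0; pred: 5+0-2=3
Max prey = 51 at step 1

Answer: 51 1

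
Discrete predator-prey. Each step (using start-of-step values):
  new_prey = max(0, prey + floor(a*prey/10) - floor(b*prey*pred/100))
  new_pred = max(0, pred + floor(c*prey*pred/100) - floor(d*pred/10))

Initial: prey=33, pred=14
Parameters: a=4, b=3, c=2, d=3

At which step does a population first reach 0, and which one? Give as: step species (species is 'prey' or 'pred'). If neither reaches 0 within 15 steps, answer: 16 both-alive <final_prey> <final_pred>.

Answer: 16 both-alive 1 3

Derivation:
Step 1: prey: 33+13-13=33; pred: 14+9-4=19
Step 2: prey: 33+13-18=28; pred: 19+12-5=26
Step 3: prey: 28+11-21=18; pred: 26+14-7=33
Step 4: prey: 18+7-17=8; pred: 33+11-9=35
Step 5: prey: 8+3-8=3; pred: 35+5-10=30
Step 6: prey: 3+1-2=2; pred: 30+1-9=22
Step 7: prey: 2+0-1=1; pred: 22+0-6=16
Step 8: prey: 1+0-0=1; pred: 16+0-4=12
Step 9: prey: 1+0-0=1; pred: 12+0-3=9
Step 10: prey: 1+0-0=1; pred: 9+0-2=7
Step 11: prey: 1+0-0=1; pred: 7+0-2=5
Step 12: prey: 1+0-0=1; pred: 5+0-1=4
Step 13: prey: 1+0-0=1; pred: 4+0-1=3
Step 14: prey: 1+0-0=1; pred: 3+0-0=3
Steps 15-15: state stable at prey=1, pred=3 (no change)
No extinction within 15 steps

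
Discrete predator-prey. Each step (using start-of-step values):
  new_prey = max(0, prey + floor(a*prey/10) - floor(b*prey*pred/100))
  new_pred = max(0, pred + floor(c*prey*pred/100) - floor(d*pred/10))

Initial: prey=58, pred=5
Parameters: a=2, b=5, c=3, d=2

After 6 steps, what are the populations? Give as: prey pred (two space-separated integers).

Answer: 0 28

Derivation:
Step 1: prey: 58+11-14=55; pred: 5+8-1=12
Step 2: prey: 55+11-33=33; pred: 12+19-2=29
Step 3: prey: 33+6-47=0; pred: 29+28-5=52
Step 4: prey: 0+0-0=0; pred: 52+0-10=42
Step 5: prey: 0+0-0=0; pred: 42+0-8=34
Step 6: prey: 0+0-0=0; pred: 34+0-6=28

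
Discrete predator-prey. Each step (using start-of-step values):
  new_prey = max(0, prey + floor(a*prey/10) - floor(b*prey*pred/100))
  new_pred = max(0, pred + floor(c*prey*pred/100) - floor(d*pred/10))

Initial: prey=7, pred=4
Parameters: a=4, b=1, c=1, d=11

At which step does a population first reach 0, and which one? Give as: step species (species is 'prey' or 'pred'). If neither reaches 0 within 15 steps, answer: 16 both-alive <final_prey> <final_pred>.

Answer: 1 pred

Derivation:
Step 1: prey: 7+2-0=9; pred: 4+0-4=0
First extinction: pred at step 1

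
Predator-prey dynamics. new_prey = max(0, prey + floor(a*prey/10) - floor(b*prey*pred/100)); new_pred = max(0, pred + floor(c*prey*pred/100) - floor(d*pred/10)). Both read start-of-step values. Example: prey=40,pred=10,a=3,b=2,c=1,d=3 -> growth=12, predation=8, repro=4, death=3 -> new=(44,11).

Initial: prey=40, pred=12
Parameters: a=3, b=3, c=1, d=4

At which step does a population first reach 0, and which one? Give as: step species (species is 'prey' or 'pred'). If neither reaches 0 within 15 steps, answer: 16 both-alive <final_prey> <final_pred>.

Step 1: prey: 40+12-14=38; pred: 12+4-4=12
Step 2: prey: 38+11-13=36; pred: 12+4-4=12
Step 3: prey: 36+10-12=34; pred: 12+4-4=12
Step 4: prey: 34+10-12=32; pred: 12+4-4=12
Step 5: prey: 32+9-11=30; pred: 12+3-4=11
Step 6: prey: 30+9-9=30; pred: 11+3-4=10
Step 7: prey: 30+9-9=30; pred: 10+3-4=9
Step 8: prey: 30+9-8=31; pred: 9+2-3=8
Step 9: prey: 31+9-7=33; pred: 8+2-3=7
Step 10: prey: 33+9-6=36; pred: 7+2-2=7
Step 11: prey: 36+10-7=39; pred: 7+2-2=7
Step 12: prey: 39+11-8=42; pred: 7+2-2=7
Step 13: prey: 42+12-8=46; pred: 7+2-2=7
Step 14: prey: 46+13-9=50; pred: 7+3-2=8
Step 15: prey: 50+15-12=53; pred: 8+4-3=9
No extinction within 15 steps

Answer: 16 both-alive 53 9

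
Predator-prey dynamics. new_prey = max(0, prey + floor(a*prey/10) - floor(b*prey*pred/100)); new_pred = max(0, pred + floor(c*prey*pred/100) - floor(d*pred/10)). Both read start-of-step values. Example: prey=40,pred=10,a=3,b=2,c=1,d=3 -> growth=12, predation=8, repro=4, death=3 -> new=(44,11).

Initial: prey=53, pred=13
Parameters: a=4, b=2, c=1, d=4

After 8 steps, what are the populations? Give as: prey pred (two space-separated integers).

Step 1: prey: 53+21-13=61; pred: 13+6-5=14
Step 2: prey: 61+24-17=68; pred: 14+8-5=17
Step 3: prey: 68+27-23=72; pred: 17+11-6=22
Step 4: prey: 72+28-31=69; pred: 22+15-8=29
Step 5: prey: 69+27-40=56; pred: 29+20-11=38
Step 6: prey: 56+22-42=36; pred: 38+21-15=44
Step 7: prey: 36+14-31=19; pred: 44+15-17=42
Step 8: prey: 19+7-15=11; pred: 42+7-16=33

Answer: 11 33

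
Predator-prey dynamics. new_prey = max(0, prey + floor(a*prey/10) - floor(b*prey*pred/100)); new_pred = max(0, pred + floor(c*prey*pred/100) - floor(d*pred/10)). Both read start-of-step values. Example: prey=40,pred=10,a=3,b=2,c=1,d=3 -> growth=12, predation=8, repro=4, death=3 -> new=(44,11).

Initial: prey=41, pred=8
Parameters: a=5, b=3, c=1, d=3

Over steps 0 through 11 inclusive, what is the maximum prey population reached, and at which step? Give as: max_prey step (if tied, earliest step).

Answer: 79 4

Derivation:
Step 1: prey: 41+20-9=52; pred: 8+3-2=9
Step 2: prey: 52+26-14=64; pred: 9+4-2=11
Step 3: prey: 64+32-21=75; pred: 11+7-3=15
Step 4: prey: 75+37-33=79; pred: 15+11-4=22
Step 5: prey: 79+39-52=66; pred: 22+17-6=33
Step 6: prey: 66+33-65=34; pred: 33+21-9=45
Step 7: prey: 34+17-45=6; pred: 45+15-13=47
Step 8: prey: 6+3-8=1; pred: 47+2-14=35
Step 9: prey: 1+0-1=0; pred: 35+0-10=25
Step 10: prey: 0+0-0=0; pred: 25+0-7=18
Step 11: prey: 0+0-0=0; pred: 18+0-5=13
Max prey = 79 at step 4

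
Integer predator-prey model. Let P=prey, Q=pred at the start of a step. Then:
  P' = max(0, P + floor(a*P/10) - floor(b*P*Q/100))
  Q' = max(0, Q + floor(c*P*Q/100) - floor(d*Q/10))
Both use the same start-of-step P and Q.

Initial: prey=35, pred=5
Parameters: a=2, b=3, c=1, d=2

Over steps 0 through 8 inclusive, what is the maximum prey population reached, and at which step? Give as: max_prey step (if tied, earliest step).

Step 1: prey: 35+7-5=37; pred: 5+1-1=5
Step 2: prey: 37+7-5=39; pred: 5+1-1=5
Step 3: prey: 39+7-5=41; pred: 5+1-1=5
Step 4: prey: 41+8-6=43; pred: 5+2-1=6
Step 5: prey: 43+8-7=44; pred: 6+2-1=7
Step 6: prey: 44+8-9=43; pred: 7+3-1=9
Step 7: prey: 43+8-11=40; pred: 9+3-1=11
Step 8: prey: 40+8-13=35; pred: 11+4-2=13
Max prey = 44 at step 5

Answer: 44 5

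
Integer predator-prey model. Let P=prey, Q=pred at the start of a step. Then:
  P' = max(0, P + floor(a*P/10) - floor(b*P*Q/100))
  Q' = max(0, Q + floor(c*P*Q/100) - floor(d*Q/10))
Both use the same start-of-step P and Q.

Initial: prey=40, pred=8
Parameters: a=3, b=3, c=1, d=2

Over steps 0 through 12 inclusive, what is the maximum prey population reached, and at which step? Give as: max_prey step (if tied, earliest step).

Answer: 43 1

Derivation:
Step 1: prey: 40+12-9=43; pred: 8+3-1=10
Step 2: prey: 43+12-12=43; pred: 10+4-2=12
Step 3: prey: 43+12-15=40; pred: 12+5-2=15
Step 4: prey: 40+12-18=34; pred: 15+6-3=18
Step 5: prey: 34+10-18=26; pred: 18+6-3=21
Step 6: prey: 26+7-16=17; pred: 21+5-4=22
Step 7: prey: 17+5-11=11; pred: 22+3-4=21
Step 8: prey: 11+3-6=8; pred: 21+2-4=19
Step 9: prey: 8+2-4=6; pred: 19+1-3=17
Step 10: prey: 6+1-3=4; pred: 17+1-3=15
Step 11: prey: 4+1-1=4; pred: 15+0-3=12
Step 12: prey: 4+1-1=4; pred: 12+0-2=10
Max prey = 43 at step 1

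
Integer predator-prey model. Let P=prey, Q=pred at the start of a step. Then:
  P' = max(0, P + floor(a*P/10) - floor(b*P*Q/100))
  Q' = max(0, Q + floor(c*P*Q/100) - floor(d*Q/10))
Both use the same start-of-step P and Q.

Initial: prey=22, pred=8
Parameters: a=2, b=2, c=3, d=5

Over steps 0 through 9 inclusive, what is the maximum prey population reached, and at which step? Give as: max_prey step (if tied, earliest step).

Answer: 23 1

Derivation:
Step 1: prey: 22+4-3=23; pred: 8+5-4=9
Step 2: prey: 23+4-4=23; pred: 9+6-4=11
Step 3: prey: 23+4-5=22; pred: 11+7-5=13
Step 4: prey: 22+4-5=21; pred: 13+8-6=15
Step 5: prey: 21+4-6=19; pred: 15+9-7=17
Step 6: prey: 19+3-6=16; pred: 17+9-8=18
Step 7: prey: 16+3-5=14; pred: 18+8-9=17
Step 8: prey: 14+2-4=12; pred: 17+7-8=16
Step 9: prey: 12+2-3=11; pred: 16+5-8=13
Max prey = 23 at step 1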